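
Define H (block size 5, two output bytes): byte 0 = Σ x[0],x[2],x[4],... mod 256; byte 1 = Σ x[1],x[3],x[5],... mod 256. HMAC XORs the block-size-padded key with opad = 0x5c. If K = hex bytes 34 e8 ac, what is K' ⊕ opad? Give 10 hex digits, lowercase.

Key hex bytes 34 e8 ac is 3 bytes ≤ B = 5; zero-pad to 5 bytes: K' = 34 e8 ac 00 00.
XOR each byte with 0x5c: 34⊕5c=68, e8⊕5c=b4, ac⊕5c=f0, 00⊕5c=5c, 00⊕5c=5c.

68b4f05c5c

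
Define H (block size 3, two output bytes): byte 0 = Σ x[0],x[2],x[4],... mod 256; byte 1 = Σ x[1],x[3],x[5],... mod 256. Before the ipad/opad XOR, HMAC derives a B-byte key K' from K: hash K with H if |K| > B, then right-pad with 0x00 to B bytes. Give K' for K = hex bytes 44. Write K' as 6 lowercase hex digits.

440000

Key hex bytes 44 is 1 byte ≤ B = 3; zero-pad to 3 bytes: K' = 44 00 00.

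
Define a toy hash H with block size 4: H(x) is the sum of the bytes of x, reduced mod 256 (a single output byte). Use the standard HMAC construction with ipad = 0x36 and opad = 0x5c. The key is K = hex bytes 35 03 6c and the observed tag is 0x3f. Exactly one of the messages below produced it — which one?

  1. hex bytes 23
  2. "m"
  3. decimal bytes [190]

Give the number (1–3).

Key hex bytes 35 03 6c is 3 bytes ≤ B = 4; zero-pad to 4 bytes: K' = 35 03 6c 00.
K' ⊕ ipad = 03 35 5a 36; K' ⊕ opad = 69 5f 30 5c.
m1: inner = H(03 35 5a 36 23) = eb; tag = H(69 5f 30 5c eb) = 3f ← matches
m2: inner = H(03 35 5a 36 6d) = 35; tag = H(69 5f 30 5c 35) = 89
m3: inner = H(03 35 5a 36 be) = 86; tag = H(69 5f 30 5c 86) = da

1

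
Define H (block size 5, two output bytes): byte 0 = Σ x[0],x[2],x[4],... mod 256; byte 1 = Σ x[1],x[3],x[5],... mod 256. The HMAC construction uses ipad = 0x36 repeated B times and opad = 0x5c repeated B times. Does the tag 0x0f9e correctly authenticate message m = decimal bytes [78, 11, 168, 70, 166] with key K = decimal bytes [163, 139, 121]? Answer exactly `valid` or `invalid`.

Key decimal bytes [163, 139, 121] = a3 8b 79 is 3 bytes ≤ B = 5; zero-pad to 5 bytes: K' = a3 8b 79 00 00.
K' ⊕ ipad = 95 bd 4f 36 36; K' ⊕ opad = ff d7 25 5c 5c.
Inner hash: even-index sum = 363 mod 256 = 107; odd-index sum = 655 mod 256 = 143 → 6b 8f.
Outer hash (recomputed tag): even-index sum = 527 mod 256 = 15; odd-index sum = 414 mod 256 = 158 → 0f 9e.
Recomputed tag = 0f9e; claimed = 0f9e → match.

valid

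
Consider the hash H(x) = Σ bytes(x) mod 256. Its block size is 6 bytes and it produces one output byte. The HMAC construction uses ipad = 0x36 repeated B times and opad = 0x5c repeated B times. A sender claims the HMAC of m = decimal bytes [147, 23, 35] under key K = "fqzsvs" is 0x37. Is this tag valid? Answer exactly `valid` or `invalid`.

Key "fqzsvs" = 66 71 7a 73 76 73 is exactly B = 6 bytes: K' = 66 71 7a 73 76 73.
K' ⊕ ipad = 50 47 4c 45 40 45; K' ⊕ opad = 3a 2d 26 2f 2a 2f.
Inner hash: sum = 80+71+76+69+64+69+147+23+35 = 634; mod 256 = 122 → 7a.
Outer hash (recomputed tag): sum = 58+45+38+47+42+47+122 = 399; mod 256 = 143 → 8f.
Recomputed tag = 8f; claimed = 37 → mismatch.

invalid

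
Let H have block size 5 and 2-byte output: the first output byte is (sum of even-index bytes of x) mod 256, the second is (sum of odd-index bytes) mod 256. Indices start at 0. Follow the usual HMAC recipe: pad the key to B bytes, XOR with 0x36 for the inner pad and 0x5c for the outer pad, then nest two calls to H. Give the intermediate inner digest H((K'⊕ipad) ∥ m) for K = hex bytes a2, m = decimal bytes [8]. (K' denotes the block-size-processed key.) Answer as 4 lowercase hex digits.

0074

Key hex bytes a2 is 1 byte ≤ B = 5; zero-pad to 5 bytes: K' = a2 00 00 00 00.
K' ⊕ ipad = 94 36 36 36 36.
Inner input = 94 36 36 36 36 ∥ 08.
Inner hash: even-index sum = 256 mod 256 = 0; odd-index sum = 116 mod 256 = 116 → 00 74.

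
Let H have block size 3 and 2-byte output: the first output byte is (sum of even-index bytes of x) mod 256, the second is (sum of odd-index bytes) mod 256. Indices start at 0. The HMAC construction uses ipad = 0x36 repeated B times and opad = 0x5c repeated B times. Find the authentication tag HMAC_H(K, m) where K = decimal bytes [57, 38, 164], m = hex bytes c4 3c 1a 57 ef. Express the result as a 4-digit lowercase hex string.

3aae

Key decimal bytes [57, 38, 164] = 39 26 a4 is exactly B = 3 bytes: K' = 39 26 a4.
K' ⊕ ipad = 0f 10 92.  K' ⊕ opad = 65 7a f8.
Inner input = (K'⊕ipad) ∥ m = 0f 10 92 ∥ c4 3c 1a 57 ef.
Inner hash: even-index sum = 308 mod 256 = 52; odd-index sum = 477 mod 256 = 221 → 34 dd.
Outer input = (K'⊕opad) ∥ inner = 65 7a f8 ∥ 34 dd.
Outer hash (tag): even-index sum = 570 mod 256 = 58; odd-index sum = 174 mod 256 = 174 → 3a ae.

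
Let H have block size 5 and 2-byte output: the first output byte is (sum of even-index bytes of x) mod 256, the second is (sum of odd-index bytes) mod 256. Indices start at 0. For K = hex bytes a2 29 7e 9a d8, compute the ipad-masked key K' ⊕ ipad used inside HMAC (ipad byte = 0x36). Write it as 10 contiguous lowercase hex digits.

Key hex bytes a2 29 7e 9a d8 is exactly B = 5 bytes: K' = a2 29 7e 9a d8.
XOR each byte with 0x36: a2⊕36=94, 29⊕36=1f, 7e⊕36=48, 9a⊕36=ac, d8⊕36=ee.

941f48acee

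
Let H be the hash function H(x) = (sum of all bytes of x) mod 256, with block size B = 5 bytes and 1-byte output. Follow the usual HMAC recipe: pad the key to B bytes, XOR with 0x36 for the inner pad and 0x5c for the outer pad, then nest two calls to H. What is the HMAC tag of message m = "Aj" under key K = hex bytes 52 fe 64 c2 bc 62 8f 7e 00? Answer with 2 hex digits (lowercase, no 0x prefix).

Key hex bytes 52 fe 64 c2 bc 62 8f 7e 00 is 9 bytes > B = 5, so hash it first: H(key) = a1, then zero-pad to 5 bytes: K' = a1 00 00 00 00.
K' ⊕ ipad = 97 36 36 36 36.  K' ⊕ opad = fd 5c 5c 5c 5c.
Inner input = (K'⊕ipad) ∥ m = 97 36 36 36 36 ∥ 41 6a.
Inner hash: sum = 151+54+54+54+54+65+106 = 538; mod 256 = 26 → 1a.
Outer input = (K'⊕opad) ∥ inner = fd 5c 5c 5c 5c ∥ 1a.
Outer hash (tag): sum = 253+92+92+92+92+26 = 647; mod 256 = 135 → 87.

87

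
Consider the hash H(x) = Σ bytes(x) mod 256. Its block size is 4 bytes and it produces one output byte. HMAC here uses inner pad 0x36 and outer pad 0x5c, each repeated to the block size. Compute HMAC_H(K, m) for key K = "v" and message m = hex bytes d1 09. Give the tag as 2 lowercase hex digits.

Key "v" = 76 is 1 byte ≤ B = 4; zero-pad to 4 bytes: K' = 76 00 00 00.
K' ⊕ ipad = 40 36 36 36.  K' ⊕ opad = 2a 5c 5c 5c.
Inner input = (K'⊕ipad) ∥ m = 40 36 36 36 ∥ d1 09.
Inner hash: sum = 64+54+54+54+209+9 = 444; mod 256 = 188 → bc.
Outer input = (K'⊕opad) ∥ inner = 2a 5c 5c 5c ∥ bc.
Outer hash (tag): sum = 42+92+92+92+188 = 506; mod 256 = 250 → fa.

fa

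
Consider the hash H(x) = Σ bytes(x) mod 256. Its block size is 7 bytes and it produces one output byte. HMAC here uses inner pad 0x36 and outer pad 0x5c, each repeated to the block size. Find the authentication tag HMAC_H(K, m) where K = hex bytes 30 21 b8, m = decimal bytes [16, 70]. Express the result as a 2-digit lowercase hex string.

16

Key hex bytes 30 21 b8 is 3 bytes ≤ B = 7; zero-pad to 7 bytes: K' = 30 21 b8 00 00 00 00.
K' ⊕ ipad = 06 17 8e 36 36 36 36.  K' ⊕ opad = 6c 7d e4 5c 5c 5c 5c.
Inner input = (K'⊕ipad) ∥ m = 06 17 8e 36 36 36 36 ∥ 10 46.
Inner hash: sum = 6+23+142+54+54+54+54+16+70 = 473; mod 256 = 217 → d9.
Outer input = (K'⊕opad) ∥ inner = 6c 7d e4 5c 5c 5c 5c ∥ d9.
Outer hash (tag): sum = 108+125+228+92+92+92+92+217 = 1046; mod 256 = 22 → 16.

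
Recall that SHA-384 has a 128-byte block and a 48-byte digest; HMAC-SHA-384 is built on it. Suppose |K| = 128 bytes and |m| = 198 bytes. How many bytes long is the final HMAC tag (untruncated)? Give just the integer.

48

The tag is one SHA-384 digest: 48 bytes.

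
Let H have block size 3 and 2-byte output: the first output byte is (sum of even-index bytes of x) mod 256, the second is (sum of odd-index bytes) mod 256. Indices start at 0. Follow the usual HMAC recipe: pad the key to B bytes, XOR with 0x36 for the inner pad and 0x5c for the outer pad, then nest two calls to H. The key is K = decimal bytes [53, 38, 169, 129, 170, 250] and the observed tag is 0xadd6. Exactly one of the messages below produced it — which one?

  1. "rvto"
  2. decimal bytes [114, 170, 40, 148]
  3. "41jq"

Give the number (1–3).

Key decimal bytes [53, 38, 169, 129, 170, 250] = 35 26 a9 81 aa fa is 6 bytes > B = 3, so hash it first: H(key) = 88 a1, then zero-pad to 3 bytes: K' = 88 a1 00.
K' ⊕ ipad = be 97 36; K' ⊕ opad = d4 fd 5c.
m1: inner = H(be 97 36 72 76 74 6f) = d9 7d; tag = H(d4 fd 5c d9 7d) = add6 ← matches
m2: inner = H(be 97 36 72 aa 28 94) = 32 31; tag = H(d4 fd 5c 32 31) = 612f
m3: inner = H(be 97 36 34 31 6a 71) = 96 35; tag = H(d4 fd 5c 96 35) = 6593

1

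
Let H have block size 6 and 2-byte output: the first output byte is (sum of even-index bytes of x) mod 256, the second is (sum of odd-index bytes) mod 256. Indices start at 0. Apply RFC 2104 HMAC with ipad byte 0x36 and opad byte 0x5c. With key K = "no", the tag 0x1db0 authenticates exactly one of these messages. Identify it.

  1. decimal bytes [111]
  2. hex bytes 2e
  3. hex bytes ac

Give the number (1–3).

1

Key "no" = 6e 6f is 2 bytes ≤ B = 6; zero-pad to 6 bytes: K' = 6e 6f 00 00 00 00.
K' ⊕ ipad = 58 59 36 36 36 36; K' ⊕ opad = 32 33 5c 5c 5c 5c.
m1: inner = H(58 59 36 36 36 36 6f) = 33 c5; tag = H(32 33 5c 5c 5c 5c 33 c5) = 1db0 ← matches
m2: inner = H(58 59 36 36 36 36 2e) = f2 c5; tag = H(32 33 5c 5c 5c 5c f2 c5) = dcb0
m3: inner = H(58 59 36 36 36 36 ac) = 70 c5; tag = H(32 33 5c 5c 5c 5c 70 c5) = 5ab0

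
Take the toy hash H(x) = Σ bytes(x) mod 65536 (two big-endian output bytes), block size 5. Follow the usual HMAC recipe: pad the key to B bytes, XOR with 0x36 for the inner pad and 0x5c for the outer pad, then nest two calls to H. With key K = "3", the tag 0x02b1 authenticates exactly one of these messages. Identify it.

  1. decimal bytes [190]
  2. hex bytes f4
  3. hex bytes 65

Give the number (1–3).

2

Key "3" = 33 is 1 byte ≤ B = 5; zero-pad to 5 bytes: K' = 33 00 00 00 00.
K' ⊕ ipad = 05 36 36 36 36; K' ⊕ opad = 6f 5c 5c 5c 5c.
m1: inner = H(05 36 36 36 36 be) = 01 9b; tag = H(6f 5c 5c 5c 5c 01 9b) = 027b
m2: inner = H(05 36 36 36 36 f4) = 01 d1; tag = H(6f 5c 5c 5c 5c 01 d1) = 02b1 ← matches
m3: inner = H(05 36 36 36 36 65) = 01 42; tag = H(6f 5c 5c 5c 5c 01 42) = 0222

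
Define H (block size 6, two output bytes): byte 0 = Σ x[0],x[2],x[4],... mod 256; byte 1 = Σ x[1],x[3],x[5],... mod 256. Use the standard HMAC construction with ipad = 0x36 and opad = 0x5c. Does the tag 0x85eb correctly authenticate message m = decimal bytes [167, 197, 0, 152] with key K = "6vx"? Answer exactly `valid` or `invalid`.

Key "6vx" = 36 76 78 is 3 bytes ≤ B = 6; zero-pad to 6 bytes: K' = 36 76 78 00 00 00.
K' ⊕ ipad = 00 40 4e 36 36 36; K' ⊕ opad = 6a 2a 24 5c 5c 5c.
Inner hash: even-index sum = 299 mod 256 = 43; odd-index sum = 521 mod 256 = 9 → 2b 09.
Outer hash (recomputed tag): even-index sum = 277 mod 256 = 21; odd-index sum = 235 mod 256 = 235 → 15 eb.
Recomputed tag = 15eb; claimed = 85eb → mismatch.

invalid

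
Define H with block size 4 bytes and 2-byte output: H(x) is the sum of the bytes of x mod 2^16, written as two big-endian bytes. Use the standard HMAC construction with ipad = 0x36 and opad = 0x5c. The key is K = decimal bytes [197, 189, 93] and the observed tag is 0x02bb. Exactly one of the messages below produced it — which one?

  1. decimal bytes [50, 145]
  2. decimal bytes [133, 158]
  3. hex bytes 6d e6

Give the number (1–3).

Key decimal bytes [197, 189, 93] = c5 bd 5d is 3 bytes ≤ B = 4; zero-pad to 4 bytes: K' = c5 bd 5d 00.
K' ⊕ ipad = f3 8b 6b 36; K' ⊕ opad = 99 e1 01 5c.
m1: inner = H(f3 8b 6b 36 32 91) = 02 e2; tag = H(99 e1 01 5c 02 e2) = 02bb ← matches
m2: inner = H(f3 8b 6b 36 85 9e) = 03 42; tag = H(99 e1 01 5c 03 42) = 021c
m3: inner = H(f3 8b 6b 36 6d e6) = 03 72; tag = H(99 e1 01 5c 03 72) = 024c

1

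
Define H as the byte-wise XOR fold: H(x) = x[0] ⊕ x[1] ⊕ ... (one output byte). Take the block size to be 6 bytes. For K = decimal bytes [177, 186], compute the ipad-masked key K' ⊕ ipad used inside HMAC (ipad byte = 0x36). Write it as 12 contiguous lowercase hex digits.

878c36363636

Key decimal bytes [177, 186] = b1 ba is 2 bytes ≤ B = 6; zero-pad to 6 bytes: K' = b1 ba 00 00 00 00.
XOR each byte with 0x36: b1⊕36=87, ba⊕36=8c, 00⊕36=36, 00⊕36=36, 00⊕36=36, 00⊕36=36.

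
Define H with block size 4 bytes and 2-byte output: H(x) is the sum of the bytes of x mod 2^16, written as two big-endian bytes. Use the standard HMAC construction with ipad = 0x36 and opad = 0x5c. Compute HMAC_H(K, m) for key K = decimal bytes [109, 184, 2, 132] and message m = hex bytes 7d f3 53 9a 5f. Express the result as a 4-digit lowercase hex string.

Key decimal bytes [109, 184, 2, 132] = 6d b8 02 84 is exactly B = 4 bytes: K' = 6d b8 02 84.
K' ⊕ ipad = 5b 8e 34 b2.  K' ⊕ opad = 31 e4 5e d8.
Inner input = (K'⊕ipad) ∥ m = 5b 8e 34 b2 ∥ 7d f3 53 9a 5f.
Inner hash: sum = 91+142+52+178+125+243+83+154+95 = 1163 → 04 8b.
Outer input = (K'⊕opad) ∥ inner = 31 e4 5e d8 ∥ 04 8b.
Outer hash (tag): sum = 49+228+94+216+4+139 = 730 → 02 da.

02da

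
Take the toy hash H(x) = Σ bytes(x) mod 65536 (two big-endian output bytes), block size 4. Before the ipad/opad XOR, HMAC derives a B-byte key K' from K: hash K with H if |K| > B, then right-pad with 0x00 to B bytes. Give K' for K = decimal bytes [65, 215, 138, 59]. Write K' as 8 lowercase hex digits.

Key decimal bytes [65, 215, 138, 59] = 41 d7 8a 3b is exactly B = 4 bytes: K' = 41 d7 8a 3b.

41d78a3b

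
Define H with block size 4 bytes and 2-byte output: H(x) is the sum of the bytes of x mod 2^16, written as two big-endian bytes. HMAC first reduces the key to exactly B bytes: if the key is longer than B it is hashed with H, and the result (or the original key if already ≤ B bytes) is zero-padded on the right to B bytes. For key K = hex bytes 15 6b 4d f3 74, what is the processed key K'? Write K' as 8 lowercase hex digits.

02340000

|K| = 5 > B = 4, so first hash the key.
H(K): sum = 21+107+77+243+116 = 564 → 02 34.
Zero-pad H(K) = 02 34 to 4 bytes: K' = 02 34 00 00.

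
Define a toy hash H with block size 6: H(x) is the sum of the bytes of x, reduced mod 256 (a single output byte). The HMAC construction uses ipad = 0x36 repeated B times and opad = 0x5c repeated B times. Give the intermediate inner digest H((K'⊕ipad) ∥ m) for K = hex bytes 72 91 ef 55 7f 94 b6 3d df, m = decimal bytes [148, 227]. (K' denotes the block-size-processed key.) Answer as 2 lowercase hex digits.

Key hex bytes 72 91 ef 55 7f 94 b6 3d df is 9 bytes > B = 6, so hash it first: H(key) = 2c, then zero-pad to 6 bytes: K' = 2c 00 00 00 00 00.
K' ⊕ ipad = 1a 36 36 36 36 36.
Inner input = 1a 36 36 36 36 36 ∥ 94 e3.
Inner hash: sum = 26+54+54+54+54+54+148+227 = 671; mod 256 = 159 → 9f.

9f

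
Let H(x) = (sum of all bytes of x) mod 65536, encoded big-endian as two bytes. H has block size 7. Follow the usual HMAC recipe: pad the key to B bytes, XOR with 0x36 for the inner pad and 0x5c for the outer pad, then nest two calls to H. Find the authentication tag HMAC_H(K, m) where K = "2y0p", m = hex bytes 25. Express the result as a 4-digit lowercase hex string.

Key "2y0p" = 32 79 30 70 is 4 bytes ≤ B = 7; zero-pad to 7 bytes: K' = 32 79 30 70 00 00 00.
K' ⊕ ipad = 04 4f 06 46 36 36 36.  K' ⊕ opad = 6e 25 6c 2c 5c 5c 5c.
Inner input = (K'⊕ipad) ∥ m = 04 4f 06 46 36 36 36 ∥ 25.
Inner hash: sum = 4+79+6+70+54+54+54+37 = 358 → 01 66.
Outer input = (K'⊕opad) ∥ inner = 6e 25 6c 2c 5c 5c 5c ∥ 01 66.
Outer hash (tag): sum = 110+37+108+44+92+92+92+1+102 = 678 → 02 a6.

02a6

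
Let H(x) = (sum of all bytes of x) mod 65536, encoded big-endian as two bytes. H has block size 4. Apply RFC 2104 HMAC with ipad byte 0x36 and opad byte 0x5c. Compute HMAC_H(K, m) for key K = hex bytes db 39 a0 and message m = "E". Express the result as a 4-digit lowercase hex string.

Key hex bytes db 39 a0 is 3 bytes ≤ B = 4; zero-pad to 4 bytes: K' = db 39 a0 00.
K' ⊕ ipad = ed 0f 96 36.  K' ⊕ opad = 87 65 fc 5c.
Inner input = (K'⊕ipad) ∥ m = ed 0f 96 36 ∥ 45.
Inner hash: sum = 237+15+150+54+69 = 525 → 02 0d.
Outer input = (K'⊕opad) ∥ inner = 87 65 fc 5c ∥ 02 0d.
Outer hash (tag): sum = 135+101+252+92+2+13 = 595 → 02 53.

0253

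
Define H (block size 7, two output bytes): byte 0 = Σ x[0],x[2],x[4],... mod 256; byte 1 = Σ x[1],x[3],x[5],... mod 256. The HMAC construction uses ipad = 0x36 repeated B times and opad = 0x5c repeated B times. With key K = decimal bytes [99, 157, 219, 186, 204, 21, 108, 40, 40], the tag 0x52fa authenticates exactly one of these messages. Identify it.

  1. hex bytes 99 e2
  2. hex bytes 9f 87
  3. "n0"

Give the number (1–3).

Key decimal bytes [99, 157, 219, 186, 204, 21, 108, 40, 40] = 63 9d db ba cc 15 6c 28 28 is 9 bytes > B = 7, so hash it first: H(key) = 9e 94, then zero-pad to 7 bytes: K' = 9e 94 00 00 00 00 00.
K' ⊕ ipad = a8 a2 36 36 36 36 36; K' ⊕ opad = c2 c8 5c 5c 5c 5c 5c.
m1: inner = H(a8 a2 36 36 36 36 36 99 e2) = 2c a7; tag = H(c2 c8 5c 5c 5c 5c 5c 2c a7) = 7dac
m2: inner = H(a8 a2 36 36 36 36 36 9f 87) = d1 ad; tag = H(c2 c8 5c 5c 5c 5c 5c d1 ad) = 8351
m3: inner = H(a8 a2 36 36 36 36 36 6e 30) = 7a 7c; tag = H(c2 c8 5c 5c 5c 5c 5c 7a 7c) = 52fa ← matches

3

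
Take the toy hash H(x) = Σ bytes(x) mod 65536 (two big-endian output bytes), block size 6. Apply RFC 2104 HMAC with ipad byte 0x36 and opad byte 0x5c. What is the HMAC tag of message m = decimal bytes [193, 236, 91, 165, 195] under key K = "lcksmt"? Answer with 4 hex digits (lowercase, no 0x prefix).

0191

Key "lcksmt" = 6c 63 6b 73 6d 74 is exactly B = 6 bytes: K' = 6c 63 6b 73 6d 74.
K' ⊕ ipad = 5a 55 5d 45 5b 42.  K' ⊕ opad = 30 3f 37 2f 31 28.
Inner input = (K'⊕ipad) ∥ m = 5a 55 5d 45 5b 42 ∥ c1 ec 5b a5 c3.
Inner hash: sum = 90+85+93+69+91+66+193+236+91+165+195 = 1374 → 05 5e.
Outer input = (K'⊕opad) ∥ inner = 30 3f 37 2f 31 28 ∥ 05 5e.
Outer hash (tag): sum = 48+63+55+47+49+40+5+94 = 401 → 01 91.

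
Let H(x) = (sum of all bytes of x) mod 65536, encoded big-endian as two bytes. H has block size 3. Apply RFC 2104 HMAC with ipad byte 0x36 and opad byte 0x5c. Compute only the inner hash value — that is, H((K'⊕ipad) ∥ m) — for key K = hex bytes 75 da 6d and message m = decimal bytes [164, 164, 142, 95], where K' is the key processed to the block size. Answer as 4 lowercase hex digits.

03bf

Key hex bytes 75 da 6d is exactly B = 3 bytes: K' = 75 da 6d.
K' ⊕ ipad = 43 ec 5b.
Inner input = 43 ec 5b ∥ a4 a4 8e 5f.
Inner hash: sum = 67+236+91+164+164+142+95 = 959 → 03 bf.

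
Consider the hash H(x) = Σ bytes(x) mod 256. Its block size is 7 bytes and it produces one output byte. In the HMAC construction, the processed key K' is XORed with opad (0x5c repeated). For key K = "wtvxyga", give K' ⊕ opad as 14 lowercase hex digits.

2b282a24253b3d

Key "wtvxyga" = 77 74 76 78 79 67 61 is exactly B = 7 bytes: K' = 77 74 76 78 79 67 61.
XOR each byte with 0x5c: 77⊕5c=2b, 74⊕5c=28, 76⊕5c=2a, 78⊕5c=24, 79⊕5c=25, 67⊕5c=3b, 61⊕5c=3d.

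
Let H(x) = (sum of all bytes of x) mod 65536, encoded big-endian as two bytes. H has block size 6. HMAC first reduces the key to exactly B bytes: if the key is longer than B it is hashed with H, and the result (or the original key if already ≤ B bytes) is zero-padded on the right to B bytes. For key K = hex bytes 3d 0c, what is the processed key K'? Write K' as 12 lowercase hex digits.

3d0c00000000

Key hex bytes 3d 0c is 2 bytes ≤ B = 6; zero-pad to 6 bytes: K' = 3d 0c 00 00 00 00.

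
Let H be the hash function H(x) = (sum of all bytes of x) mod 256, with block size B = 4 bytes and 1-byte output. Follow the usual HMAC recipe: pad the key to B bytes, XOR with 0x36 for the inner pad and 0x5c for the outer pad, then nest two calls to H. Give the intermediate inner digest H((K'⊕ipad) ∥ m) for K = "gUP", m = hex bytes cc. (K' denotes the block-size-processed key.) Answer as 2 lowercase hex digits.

1c

Key "gUP" = 67 55 50 is 3 bytes ≤ B = 4; zero-pad to 4 bytes: K' = 67 55 50 00.
K' ⊕ ipad = 51 63 66 36.
Inner input = 51 63 66 36 ∥ cc.
Inner hash: sum = 81+99+102+54+204 = 540; mod 256 = 28 → 1c.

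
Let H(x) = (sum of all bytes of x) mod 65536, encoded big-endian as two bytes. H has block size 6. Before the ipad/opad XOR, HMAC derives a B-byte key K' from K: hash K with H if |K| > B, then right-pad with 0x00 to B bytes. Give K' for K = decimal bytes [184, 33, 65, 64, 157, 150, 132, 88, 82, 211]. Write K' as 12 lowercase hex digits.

|K| = 10 > B = 6, so first hash the key.
H(K): sum = 184+33+65+64+157+150+132+88+82+211 = 1166 → 04 8e.
Zero-pad H(K) = 04 8e to 6 bytes: K' = 04 8e 00 00 00 00.

048e00000000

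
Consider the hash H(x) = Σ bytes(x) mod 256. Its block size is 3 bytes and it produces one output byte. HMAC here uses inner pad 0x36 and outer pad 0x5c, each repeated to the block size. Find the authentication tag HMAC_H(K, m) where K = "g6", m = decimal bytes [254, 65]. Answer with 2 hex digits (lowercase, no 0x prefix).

Key "g6" = 67 36 is 2 bytes ≤ B = 3; zero-pad to 3 bytes: K' = 67 36 00.
K' ⊕ ipad = 51 00 36.  K' ⊕ opad = 3b 6a 5c.
Inner input = (K'⊕ipad) ∥ m = 51 00 36 ∥ fe 41.
Inner hash: sum = 81+0+54+254+65 = 454; mod 256 = 198 → c6.
Outer input = (K'⊕opad) ∥ inner = 3b 6a 5c ∥ c6.
Outer hash (tag): sum = 59+106+92+198 = 455; mod 256 = 199 → c7.

c7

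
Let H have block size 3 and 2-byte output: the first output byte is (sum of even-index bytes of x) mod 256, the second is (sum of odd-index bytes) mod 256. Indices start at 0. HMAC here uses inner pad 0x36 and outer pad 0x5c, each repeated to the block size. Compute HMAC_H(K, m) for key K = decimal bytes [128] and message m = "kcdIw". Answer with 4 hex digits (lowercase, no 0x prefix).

b4f4

Key decimal bytes [128] = 80 is 1 byte ≤ B = 3; zero-pad to 3 bytes: K' = 80 00 00.
K' ⊕ ipad = b6 36 36.  K' ⊕ opad = dc 5c 5c.
Inner input = (K'⊕ipad) ∥ m = b6 36 36 ∥ 6b 63 64 49 77.
Inner hash: even-index sum = 408 mod 256 = 152; odd-index sum = 380 mod 256 = 124 → 98 7c.
Outer input = (K'⊕opad) ∥ inner = dc 5c 5c ∥ 98 7c.
Outer hash (tag): even-index sum = 436 mod 256 = 180; odd-index sum = 244 mod 256 = 244 → b4 f4.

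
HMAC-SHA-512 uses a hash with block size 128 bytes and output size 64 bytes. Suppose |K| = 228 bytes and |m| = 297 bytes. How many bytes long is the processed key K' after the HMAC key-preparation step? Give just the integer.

128

Key is 228 > 128 bytes, so it is hashed to 64 bytes then zero-padded to 128: |K'| = 128.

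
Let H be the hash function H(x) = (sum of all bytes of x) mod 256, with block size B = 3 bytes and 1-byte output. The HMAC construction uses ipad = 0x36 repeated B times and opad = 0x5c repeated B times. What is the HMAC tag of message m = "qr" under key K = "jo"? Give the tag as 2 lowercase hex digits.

93

Key "jo" = 6a 6f is 2 bytes ≤ B = 3; zero-pad to 3 bytes: K' = 6a 6f 00.
K' ⊕ ipad = 5c 59 36.  K' ⊕ opad = 36 33 5c.
Inner input = (K'⊕ipad) ∥ m = 5c 59 36 ∥ 71 72.
Inner hash: sum = 92+89+54+113+114 = 462; mod 256 = 206 → ce.
Outer input = (K'⊕opad) ∥ inner = 36 33 5c ∥ ce.
Outer hash (tag): sum = 54+51+92+206 = 403; mod 256 = 147 → 93.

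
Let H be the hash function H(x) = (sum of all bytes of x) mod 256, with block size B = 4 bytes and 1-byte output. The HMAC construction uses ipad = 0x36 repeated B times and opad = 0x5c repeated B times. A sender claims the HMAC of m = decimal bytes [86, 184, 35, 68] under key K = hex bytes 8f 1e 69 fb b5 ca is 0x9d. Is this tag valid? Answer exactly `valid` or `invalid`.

Key hex bytes 8f 1e 69 fb b5 ca is 6 bytes > B = 4, so hash it first: H(key) = 90, then zero-pad to 4 bytes: K' = 90 00 00 00.
K' ⊕ ipad = a6 36 36 36; K' ⊕ opad = cc 5c 5c 5c.
Inner hash: sum = 166+54+54+54+86+184+35+68 = 701; mod 256 = 189 → bd.
Outer hash (recomputed tag): sum = 204+92+92+92+189 = 669; mod 256 = 157 → 9d.
Recomputed tag = 9d; claimed = 9d → match.

valid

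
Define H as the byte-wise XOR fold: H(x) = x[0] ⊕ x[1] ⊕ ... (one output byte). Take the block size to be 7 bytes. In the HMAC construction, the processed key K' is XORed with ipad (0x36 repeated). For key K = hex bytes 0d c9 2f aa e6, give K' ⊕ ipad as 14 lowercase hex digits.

Key hex bytes 0d c9 2f aa e6 is 5 bytes ≤ B = 7; zero-pad to 7 bytes: K' = 0d c9 2f aa e6 00 00.
XOR each byte with 0x36: 0d⊕36=3b, c9⊕36=ff, 2f⊕36=19, aa⊕36=9c, e6⊕36=d0, 00⊕36=36, 00⊕36=36.

3bff199cd03636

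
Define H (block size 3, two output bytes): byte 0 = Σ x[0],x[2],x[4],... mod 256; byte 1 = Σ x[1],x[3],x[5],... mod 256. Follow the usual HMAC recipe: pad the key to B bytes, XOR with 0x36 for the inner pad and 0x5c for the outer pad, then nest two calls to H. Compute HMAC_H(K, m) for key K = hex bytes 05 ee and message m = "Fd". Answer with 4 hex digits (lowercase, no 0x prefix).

Key hex bytes 05 ee is 2 bytes ≤ B = 3; zero-pad to 3 bytes: K' = 05 ee 00.
K' ⊕ ipad = 33 d8 36.  K' ⊕ opad = 59 b2 5c.
Inner input = (K'⊕ipad) ∥ m = 33 d8 36 ∥ 46 64.
Inner hash: even-index sum = 205 mod 256 = 205; odd-index sum = 286 mod 256 = 30 → cd 1e.
Outer input = (K'⊕opad) ∥ inner = 59 b2 5c ∥ cd 1e.
Outer hash (tag): even-index sum = 211 mod 256 = 211; odd-index sum = 383 mod 256 = 127 → d3 7f.

d37f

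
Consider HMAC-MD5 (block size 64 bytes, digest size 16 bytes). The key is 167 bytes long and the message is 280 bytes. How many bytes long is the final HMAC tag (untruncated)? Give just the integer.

16

The tag is one MD5 digest: 16 bytes.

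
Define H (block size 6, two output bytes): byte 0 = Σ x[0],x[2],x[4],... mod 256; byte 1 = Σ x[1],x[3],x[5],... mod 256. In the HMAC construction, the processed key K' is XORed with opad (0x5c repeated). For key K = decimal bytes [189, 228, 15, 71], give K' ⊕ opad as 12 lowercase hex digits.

e1b8531b5c5c

Key decimal bytes [189, 228, 15, 71] = bd e4 0f 47 is 4 bytes ≤ B = 6; zero-pad to 6 bytes: K' = bd e4 0f 47 00 00.
XOR each byte with 0x5c: bd⊕5c=e1, e4⊕5c=b8, 0f⊕5c=53, 47⊕5c=1b, 00⊕5c=5c, 00⊕5c=5c.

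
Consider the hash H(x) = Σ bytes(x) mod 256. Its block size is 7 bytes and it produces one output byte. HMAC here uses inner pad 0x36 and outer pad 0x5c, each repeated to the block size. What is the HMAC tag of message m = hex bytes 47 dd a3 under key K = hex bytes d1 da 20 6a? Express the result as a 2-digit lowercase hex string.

Key hex bytes d1 da 20 6a is 4 bytes ≤ B = 7; zero-pad to 7 bytes: K' = d1 da 20 6a 00 00 00.
K' ⊕ ipad = e7 ec 16 5c 36 36 36.  K' ⊕ opad = 8d 86 7c 36 5c 5c 5c.
Inner input = (K'⊕ipad) ∥ m = e7 ec 16 5c 36 36 36 ∥ 47 dd a3.
Inner hash: sum = 231+236+22+92+54+54+54+71+221+163 = 1198; mod 256 = 174 → ae.
Outer input = (K'⊕opad) ∥ inner = 8d 86 7c 36 5c 5c 5c ∥ ae.
Outer hash (tag): sum = 141+134+124+54+92+92+92+174 = 903; mod 256 = 135 → 87.

87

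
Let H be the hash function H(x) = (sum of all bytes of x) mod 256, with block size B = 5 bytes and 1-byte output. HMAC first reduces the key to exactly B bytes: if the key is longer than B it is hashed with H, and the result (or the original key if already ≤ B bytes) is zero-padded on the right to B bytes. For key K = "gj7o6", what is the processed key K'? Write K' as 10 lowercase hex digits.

676a376f36

Key "gj7o6" = 67 6a 37 6f 36 is exactly B = 5 bytes: K' = 67 6a 37 6f 36.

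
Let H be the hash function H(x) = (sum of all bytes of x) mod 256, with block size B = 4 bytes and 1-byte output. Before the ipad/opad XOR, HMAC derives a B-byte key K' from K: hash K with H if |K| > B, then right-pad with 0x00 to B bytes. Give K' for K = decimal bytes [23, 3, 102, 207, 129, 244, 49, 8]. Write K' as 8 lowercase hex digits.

|K| = 8 > B = 4, so first hash the key.
H(K): sum = 23+3+102+207+129+244+49+8 = 765; mod 256 = 253 → fd.
Zero-pad H(K) = fd to 4 bytes: K' = fd 00 00 00.

fd000000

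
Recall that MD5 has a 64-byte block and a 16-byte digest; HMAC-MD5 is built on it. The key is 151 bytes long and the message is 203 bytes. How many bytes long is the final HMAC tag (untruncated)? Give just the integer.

The tag is one MD5 digest: 16 bytes.

16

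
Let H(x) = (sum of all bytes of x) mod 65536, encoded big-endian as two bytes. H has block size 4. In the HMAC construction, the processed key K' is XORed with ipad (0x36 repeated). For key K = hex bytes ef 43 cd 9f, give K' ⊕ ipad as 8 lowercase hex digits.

Key hex bytes ef 43 cd 9f is exactly B = 4 bytes: K' = ef 43 cd 9f.
XOR each byte with 0x36: ef⊕36=d9, 43⊕36=75, cd⊕36=fb, 9f⊕36=a9.

d975fba9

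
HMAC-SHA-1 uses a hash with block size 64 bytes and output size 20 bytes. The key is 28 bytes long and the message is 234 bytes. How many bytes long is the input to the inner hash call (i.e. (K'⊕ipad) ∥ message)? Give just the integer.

298

Key is 28 ≤ 64 bytes, zero-padded: |K'| = 64.
Inner input = (K'⊕ipad) ∥ m → 64 + 234 = 298 bytes.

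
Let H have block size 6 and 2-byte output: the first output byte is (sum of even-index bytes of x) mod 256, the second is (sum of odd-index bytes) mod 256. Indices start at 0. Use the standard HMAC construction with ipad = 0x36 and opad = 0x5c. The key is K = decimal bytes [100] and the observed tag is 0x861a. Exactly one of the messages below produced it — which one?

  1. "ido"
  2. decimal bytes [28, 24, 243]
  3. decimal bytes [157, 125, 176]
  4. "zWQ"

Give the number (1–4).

Key decimal bytes [100] = 64 is 1 byte ≤ B = 6; zero-pad to 6 bytes: K' = 64 00 00 00 00 00.
K' ⊕ ipad = 52 36 36 36 36 36; K' ⊕ opad = 38 5c 5c 5c 5c 5c.
m1: inner = H(52 36 36 36 36 36 69 64 6f) = 96 06; tag = H(38 5c 5c 5c 5c 5c 96 06) = 861a ← matches
m2: inner = H(52 36 36 36 36 36 1c 18 f3) = cd ba; tag = H(38 5c 5c 5c 5c 5c cd ba) = bdce
m3: inner = H(52 36 36 36 36 36 9d 7d b0) = 0b 1f; tag = H(38 5c 5c 5c 5c 5c 0b 1f) = fb33
m4: inner = H(52 36 36 36 36 36 7a 57 51) = 89 f9; tag = H(38 5c 5c 5c 5c 5c 89 f9) = 790d

1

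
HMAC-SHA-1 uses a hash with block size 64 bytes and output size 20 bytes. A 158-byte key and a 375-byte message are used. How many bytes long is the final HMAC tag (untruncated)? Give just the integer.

The tag is one SHA-1 digest: 20 bytes.

20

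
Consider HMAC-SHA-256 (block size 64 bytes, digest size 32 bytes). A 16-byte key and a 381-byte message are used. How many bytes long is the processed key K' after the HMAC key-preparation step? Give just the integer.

Key is 16 ≤ 64 bytes, zero-padded: |K'| = 64.

64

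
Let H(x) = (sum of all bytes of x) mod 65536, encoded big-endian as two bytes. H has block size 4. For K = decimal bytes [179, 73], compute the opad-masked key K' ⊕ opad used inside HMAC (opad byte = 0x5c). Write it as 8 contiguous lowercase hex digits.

ef155c5c

Key decimal bytes [179, 73] = b3 49 is 2 bytes ≤ B = 4; zero-pad to 4 bytes: K' = b3 49 00 00.
XOR each byte with 0x5c: b3⊕5c=ef, 49⊕5c=15, 00⊕5c=5c, 00⊕5c=5c.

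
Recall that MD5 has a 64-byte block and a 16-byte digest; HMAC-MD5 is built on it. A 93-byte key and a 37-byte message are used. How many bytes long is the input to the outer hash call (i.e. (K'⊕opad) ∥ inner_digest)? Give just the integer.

Key is 93 > 64 bytes, so it is hashed to 16 bytes then zero-padded to 64: |K'| = 64.
Outer input = (K'⊕opad) ∥ H(inner) → 64 + 16 = 80 bytes.

80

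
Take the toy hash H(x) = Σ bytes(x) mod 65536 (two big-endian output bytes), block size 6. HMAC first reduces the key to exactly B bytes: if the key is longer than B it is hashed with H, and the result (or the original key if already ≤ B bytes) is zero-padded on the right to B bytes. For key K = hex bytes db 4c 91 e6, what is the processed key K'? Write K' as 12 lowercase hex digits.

Key hex bytes db 4c 91 e6 is 4 bytes ≤ B = 6; zero-pad to 6 bytes: K' = db 4c 91 e6 00 00.

db4c91e60000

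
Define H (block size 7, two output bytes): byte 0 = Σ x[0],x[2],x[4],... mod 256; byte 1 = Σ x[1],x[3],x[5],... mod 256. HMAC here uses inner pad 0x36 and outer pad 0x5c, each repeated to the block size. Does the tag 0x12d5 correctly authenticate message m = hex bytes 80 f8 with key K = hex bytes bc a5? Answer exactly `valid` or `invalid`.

invalid

Key hex bytes bc a5 is 2 bytes ≤ B = 7; zero-pad to 7 bytes: K' = bc a5 00 00 00 00 00.
K' ⊕ ipad = 8a 93 36 36 36 36 36; K' ⊕ opad = e0 f9 5c 5c 5c 5c 5c.
Inner hash: even-index sum = 548 mod 256 = 36; odd-index sum = 383 mod 256 = 127 → 24 7f.
Outer hash (recomputed tag): even-index sum = 627 mod 256 = 115; odd-index sum = 469 mod 256 = 213 → 73 d5.
Recomputed tag = 73d5; claimed = 12d5 → mismatch.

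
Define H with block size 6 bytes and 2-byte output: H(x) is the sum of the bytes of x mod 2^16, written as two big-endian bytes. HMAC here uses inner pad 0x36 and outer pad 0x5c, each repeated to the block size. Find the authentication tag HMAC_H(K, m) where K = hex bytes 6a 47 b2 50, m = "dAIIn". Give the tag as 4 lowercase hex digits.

02ce

Key hex bytes 6a 47 b2 50 is 4 bytes ≤ B = 6; zero-pad to 6 bytes: K' = 6a 47 b2 50 00 00.
K' ⊕ ipad = 5c 71 84 66 36 36.  K' ⊕ opad = 36 1b ee 0c 5c 5c.
Inner input = (K'⊕ipad) ∥ m = 5c 71 84 66 36 36 ∥ 64 41 49 49 6e.
Inner hash: sum = 92+113+132+102+54+54+100+65+73+73+110 = 968 → 03 c8.
Outer input = (K'⊕opad) ∥ inner = 36 1b ee 0c 5c 5c ∥ 03 c8.
Outer hash (tag): sum = 54+27+238+12+92+92+3+200 = 718 → 02 ce.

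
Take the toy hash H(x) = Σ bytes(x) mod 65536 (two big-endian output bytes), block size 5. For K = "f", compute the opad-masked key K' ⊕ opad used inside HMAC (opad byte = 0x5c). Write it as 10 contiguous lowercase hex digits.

3a5c5c5c5c

Key "f" = 66 is 1 byte ≤ B = 5; zero-pad to 5 bytes: K' = 66 00 00 00 00.
XOR each byte with 0x5c: 66⊕5c=3a, 00⊕5c=5c, 00⊕5c=5c, 00⊕5c=5c, 00⊕5c=5c.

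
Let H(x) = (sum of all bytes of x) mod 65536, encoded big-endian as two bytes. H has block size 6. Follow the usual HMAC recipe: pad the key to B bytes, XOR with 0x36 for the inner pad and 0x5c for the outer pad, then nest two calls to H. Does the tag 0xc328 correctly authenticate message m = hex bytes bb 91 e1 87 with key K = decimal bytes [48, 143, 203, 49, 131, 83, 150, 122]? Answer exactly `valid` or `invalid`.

Key decimal bytes [48, 143, 203, 49, 131, 83, 150, 122] = 30 8f cb 31 83 53 96 7a is 8 bytes > B = 6, so hash it first: H(key) = 03 a1, then zero-pad to 6 bytes: K' = 03 a1 00 00 00 00.
K' ⊕ ipad = 35 97 36 36 36 36; K' ⊕ opad = 5f fd 5c 5c 5c 5c.
Inner hash: sum = 53+151+54+54+54+54+187+145+225+135 = 1112 → 04 58.
Outer hash (recomputed tag): sum = 95+253+92+92+92+92+4+88 = 808 → 03 28.
Recomputed tag = 0328; claimed = c328 → mismatch.

invalid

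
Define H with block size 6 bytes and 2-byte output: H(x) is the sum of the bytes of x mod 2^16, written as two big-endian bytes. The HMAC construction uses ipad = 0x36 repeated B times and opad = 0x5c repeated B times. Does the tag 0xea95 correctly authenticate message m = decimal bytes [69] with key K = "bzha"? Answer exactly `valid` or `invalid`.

invalid

Key "bzha" = 62 7a 68 61 is 4 bytes ≤ B = 6; zero-pad to 6 bytes: K' = 62 7a 68 61 00 00.
K' ⊕ ipad = 54 4c 5e 57 36 36; K' ⊕ opad = 3e 26 34 3d 5c 5c.
Inner hash: sum = 84+76+94+87+54+54+69 = 518 → 02 06.
Outer hash (recomputed tag): sum = 62+38+52+61+92+92+2+6 = 405 → 01 95.
Recomputed tag = 0195; claimed = ea95 → mismatch.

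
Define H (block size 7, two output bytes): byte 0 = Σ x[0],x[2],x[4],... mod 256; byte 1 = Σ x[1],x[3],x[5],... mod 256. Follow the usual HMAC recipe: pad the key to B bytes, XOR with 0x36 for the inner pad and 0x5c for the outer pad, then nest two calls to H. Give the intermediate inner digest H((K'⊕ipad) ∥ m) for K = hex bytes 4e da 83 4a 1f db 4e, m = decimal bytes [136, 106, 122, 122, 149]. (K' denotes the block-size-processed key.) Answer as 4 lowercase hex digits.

b2ec

Key hex bytes 4e da 83 4a 1f db 4e is exactly B = 7 bytes: K' = 4e da 83 4a 1f db 4e.
K' ⊕ ipad = 78 ec b5 7c 29 ed 78.
Inner input = 78 ec b5 7c 29 ed 78 ∥ 88 6a 7a 7a 95.
Inner hash: even-index sum = 690 mod 256 = 178; odd-index sum = 1004 mod 256 = 236 → b2 ec.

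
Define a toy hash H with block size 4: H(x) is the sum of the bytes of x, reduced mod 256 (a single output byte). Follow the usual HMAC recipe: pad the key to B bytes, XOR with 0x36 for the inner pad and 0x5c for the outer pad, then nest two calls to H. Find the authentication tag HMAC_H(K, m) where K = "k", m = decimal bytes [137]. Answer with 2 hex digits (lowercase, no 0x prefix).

d3

Key "k" = 6b is 1 byte ≤ B = 4; zero-pad to 4 bytes: K' = 6b 00 00 00.
K' ⊕ ipad = 5d 36 36 36.  K' ⊕ opad = 37 5c 5c 5c.
Inner input = (K'⊕ipad) ∥ m = 5d 36 36 36 ∥ 89.
Inner hash: sum = 93+54+54+54+137 = 392; mod 256 = 136 → 88.
Outer input = (K'⊕opad) ∥ inner = 37 5c 5c 5c ∥ 88.
Outer hash (tag): sum = 55+92+92+92+136 = 467; mod 256 = 211 → d3.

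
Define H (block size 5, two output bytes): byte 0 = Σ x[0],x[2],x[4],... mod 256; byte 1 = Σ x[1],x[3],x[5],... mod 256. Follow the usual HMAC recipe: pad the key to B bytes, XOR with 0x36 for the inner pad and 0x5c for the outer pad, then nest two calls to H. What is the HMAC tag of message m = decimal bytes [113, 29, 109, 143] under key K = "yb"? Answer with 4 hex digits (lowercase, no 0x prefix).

Key "yb" = 79 62 is 2 bytes ≤ B = 5; zero-pad to 5 bytes: K' = 79 62 00 00 00.
K' ⊕ ipad = 4f 54 36 36 36.  K' ⊕ opad = 25 3e 5c 5c 5c.
Inner input = (K'⊕ipad) ∥ m = 4f 54 36 36 36 ∥ 71 1d 6d 8f.
Inner hash: even-index sum = 359 mod 256 = 103; odd-index sum = 360 mod 256 = 104 → 67 68.
Outer input = (K'⊕opad) ∥ inner = 25 3e 5c 5c 5c ∥ 67 68.
Outer hash (tag): even-index sum = 325 mod 256 = 69; odd-index sum = 257 mod 256 = 1 → 45 01.

4501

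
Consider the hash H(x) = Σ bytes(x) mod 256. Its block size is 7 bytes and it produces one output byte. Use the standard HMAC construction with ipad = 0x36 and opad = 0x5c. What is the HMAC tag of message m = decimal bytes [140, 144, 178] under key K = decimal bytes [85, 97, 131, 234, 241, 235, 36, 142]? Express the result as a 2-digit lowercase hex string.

Key decimal bytes [85, 97, 131, 234, 241, 235, 36, 142] = 55 61 83 ea f1 eb 24 8e is 8 bytes > B = 7, so hash it first: H(key) = b1, then zero-pad to 7 bytes: K' = b1 00 00 00 00 00 00.
K' ⊕ ipad = 87 36 36 36 36 36 36.  K' ⊕ opad = ed 5c 5c 5c 5c 5c 5c.
Inner input = (K'⊕ipad) ∥ m = 87 36 36 36 36 36 36 ∥ 8c 90 b2.
Inner hash: sum = 135+54+54+54+54+54+54+140+144+178 = 921; mod 256 = 153 → 99.
Outer input = (K'⊕opad) ∥ inner = ed 5c 5c 5c 5c 5c 5c ∥ 99.
Outer hash (tag): sum = 237+92+92+92+92+92+92+153 = 942; mod 256 = 174 → ae.

ae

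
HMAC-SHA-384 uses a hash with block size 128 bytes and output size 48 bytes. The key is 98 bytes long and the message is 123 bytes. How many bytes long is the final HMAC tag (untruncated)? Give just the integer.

48

The tag is one SHA-384 digest: 48 bytes.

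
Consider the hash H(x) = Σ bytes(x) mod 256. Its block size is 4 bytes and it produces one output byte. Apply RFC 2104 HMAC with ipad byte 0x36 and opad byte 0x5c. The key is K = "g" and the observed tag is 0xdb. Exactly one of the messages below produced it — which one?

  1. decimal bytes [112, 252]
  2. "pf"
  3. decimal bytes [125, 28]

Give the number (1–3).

Key "g" = 67 is 1 byte ≤ B = 4; zero-pad to 4 bytes: K' = 67 00 00 00.
K' ⊕ ipad = 51 36 36 36; K' ⊕ opad = 3b 5c 5c 5c.
m1: inner = H(51 36 36 36 70 fc) = 5f; tag = H(3b 5c 5c 5c 5f) = ae
m2: inner = H(51 36 36 36 70 66) = c9; tag = H(3b 5c 5c 5c c9) = 18
m3: inner = H(51 36 36 36 7d 1c) = 8c; tag = H(3b 5c 5c 5c 8c) = db ← matches

3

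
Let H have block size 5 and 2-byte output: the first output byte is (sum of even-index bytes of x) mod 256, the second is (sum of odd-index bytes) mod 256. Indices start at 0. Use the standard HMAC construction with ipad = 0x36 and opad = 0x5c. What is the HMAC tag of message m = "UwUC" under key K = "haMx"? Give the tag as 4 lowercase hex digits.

f02a

Key "haMx" = 68 61 4d 78 is 4 bytes ≤ B = 5; zero-pad to 5 bytes: K' = 68 61 4d 78 00.
K' ⊕ ipad = 5e 57 7b 4e 36.  K' ⊕ opad = 34 3d 11 24 5c.
Inner input = (K'⊕ipad) ∥ m = 5e 57 7b 4e 36 ∥ 55 77 55 43.
Inner hash: even-index sum = 457 mod 256 = 201; odd-index sum = 335 mod 256 = 79 → c9 4f.
Outer input = (K'⊕opad) ∥ inner = 34 3d 11 24 5c ∥ c9 4f.
Outer hash (tag): even-index sum = 240 mod 256 = 240; odd-index sum = 298 mod 256 = 42 → f0 2a.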